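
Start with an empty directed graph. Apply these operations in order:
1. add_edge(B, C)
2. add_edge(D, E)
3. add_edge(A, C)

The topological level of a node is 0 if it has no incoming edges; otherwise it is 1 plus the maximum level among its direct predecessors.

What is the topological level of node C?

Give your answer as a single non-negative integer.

Op 1: add_edge(B, C). Edges now: 1
Op 2: add_edge(D, E). Edges now: 2
Op 3: add_edge(A, C). Edges now: 3
Compute levels (Kahn BFS):
  sources (in-degree 0): A, B, D
  process A: level=0
    A->C: in-degree(C)=1, level(C)>=1
  process B: level=0
    B->C: in-degree(C)=0, level(C)=1, enqueue
  process D: level=0
    D->E: in-degree(E)=0, level(E)=1, enqueue
  process C: level=1
  process E: level=1
All levels: A:0, B:0, C:1, D:0, E:1
level(C) = 1

Answer: 1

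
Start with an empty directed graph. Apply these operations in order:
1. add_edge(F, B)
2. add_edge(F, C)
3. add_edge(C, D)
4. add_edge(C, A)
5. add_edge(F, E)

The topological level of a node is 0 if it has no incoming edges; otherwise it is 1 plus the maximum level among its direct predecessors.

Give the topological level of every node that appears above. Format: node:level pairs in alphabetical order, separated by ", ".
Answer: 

Op 1: add_edge(F, B). Edges now: 1
Op 2: add_edge(F, C). Edges now: 2
Op 3: add_edge(C, D). Edges now: 3
Op 4: add_edge(C, A). Edges now: 4
Op 5: add_edge(F, E). Edges now: 5
Compute levels (Kahn BFS):
  sources (in-degree 0): F
  process F: level=0
    F->B: in-degree(B)=0, level(B)=1, enqueue
    F->C: in-degree(C)=0, level(C)=1, enqueue
    F->E: in-degree(E)=0, level(E)=1, enqueue
  process B: level=1
  process C: level=1
    C->A: in-degree(A)=0, level(A)=2, enqueue
    C->D: in-degree(D)=0, level(D)=2, enqueue
  process E: level=1
  process A: level=2
  process D: level=2
All levels: A:2, B:1, C:1, D:2, E:1, F:0

Answer: A:2, B:1, C:1, D:2, E:1, F:0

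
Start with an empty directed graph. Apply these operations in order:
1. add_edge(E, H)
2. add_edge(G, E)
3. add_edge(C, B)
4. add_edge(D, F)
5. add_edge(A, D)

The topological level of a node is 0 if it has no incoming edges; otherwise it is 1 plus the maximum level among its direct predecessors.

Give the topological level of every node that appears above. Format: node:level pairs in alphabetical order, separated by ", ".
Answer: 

Answer: A:0, B:1, C:0, D:1, E:1, F:2, G:0, H:2

Derivation:
Op 1: add_edge(E, H). Edges now: 1
Op 2: add_edge(G, E). Edges now: 2
Op 3: add_edge(C, B). Edges now: 3
Op 4: add_edge(D, F). Edges now: 4
Op 5: add_edge(A, D). Edges now: 5
Compute levels (Kahn BFS):
  sources (in-degree 0): A, C, G
  process A: level=0
    A->D: in-degree(D)=0, level(D)=1, enqueue
  process C: level=0
    C->B: in-degree(B)=0, level(B)=1, enqueue
  process G: level=0
    G->E: in-degree(E)=0, level(E)=1, enqueue
  process D: level=1
    D->F: in-degree(F)=0, level(F)=2, enqueue
  process B: level=1
  process E: level=1
    E->H: in-degree(H)=0, level(H)=2, enqueue
  process F: level=2
  process H: level=2
All levels: A:0, B:1, C:0, D:1, E:1, F:2, G:0, H:2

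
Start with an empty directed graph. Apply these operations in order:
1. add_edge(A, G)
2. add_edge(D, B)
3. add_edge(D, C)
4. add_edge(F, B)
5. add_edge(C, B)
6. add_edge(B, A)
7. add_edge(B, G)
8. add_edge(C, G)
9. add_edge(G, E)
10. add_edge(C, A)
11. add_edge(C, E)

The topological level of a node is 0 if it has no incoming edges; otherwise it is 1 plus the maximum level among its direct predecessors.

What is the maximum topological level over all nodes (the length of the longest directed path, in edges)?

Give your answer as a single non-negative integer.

Answer: 5

Derivation:
Op 1: add_edge(A, G). Edges now: 1
Op 2: add_edge(D, B). Edges now: 2
Op 3: add_edge(D, C). Edges now: 3
Op 4: add_edge(F, B). Edges now: 4
Op 5: add_edge(C, B). Edges now: 5
Op 6: add_edge(B, A). Edges now: 6
Op 7: add_edge(B, G). Edges now: 7
Op 8: add_edge(C, G). Edges now: 8
Op 9: add_edge(G, E). Edges now: 9
Op 10: add_edge(C, A). Edges now: 10
Op 11: add_edge(C, E). Edges now: 11
Compute levels (Kahn BFS):
  sources (in-degree 0): D, F
  process D: level=0
    D->B: in-degree(B)=2, level(B)>=1
    D->C: in-degree(C)=0, level(C)=1, enqueue
  process F: level=0
    F->B: in-degree(B)=1, level(B)>=1
  process C: level=1
    C->A: in-degree(A)=1, level(A)>=2
    C->B: in-degree(B)=0, level(B)=2, enqueue
    C->E: in-degree(E)=1, level(E)>=2
    C->G: in-degree(G)=2, level(G)>=2
  process B: level=2
    B->A: in-degree(A)=0, level(A)=3, enqueue
    B->G: in-degree(G)=1, level(G)>=3
  process A: level=3
    A->G: in-degree(G)=0, level(G)=4, enqueue
  process G: level=4
    G->E: in-degree(E)=0, level(E)=5, enqueue
  process E: level=5
All levels: A:3, B:2, C:1, D:0, E:5, F:0, G:4
max level = 5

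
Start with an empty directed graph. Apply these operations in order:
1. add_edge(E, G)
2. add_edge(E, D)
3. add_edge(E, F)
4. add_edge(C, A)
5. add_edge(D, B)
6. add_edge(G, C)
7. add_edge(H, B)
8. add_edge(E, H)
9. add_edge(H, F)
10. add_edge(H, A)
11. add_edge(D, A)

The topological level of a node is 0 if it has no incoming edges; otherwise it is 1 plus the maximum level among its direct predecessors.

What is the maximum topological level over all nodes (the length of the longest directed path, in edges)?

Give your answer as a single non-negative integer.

Answer: 3

Derivation:
Op 1: add_edge(E, G). Edges now: 1
Op 2: add_edge(E, D). Edges now: 2
Op 3: add_edge(E, F). Edges now: 3
Op 4: add_edge(C, A). Edges now: 4
Op 5: add_edge(D, B). Edges now: 5
Op 6: add_edge(G, C). Edges now: 6
Op 7: add_edge(H, B). Edges now: 7
Op 8: add_edge(E, H). Edges now: 8
Op 9: add_edge(H, F). Edges now: 9
Op 10: add_edge(H, A). Edges now: 10
Op 11: add_edge(D, A). Edges now: 11
Compute levels (Kahn BFS):
  sources (in-degree 0): E
  process E: level=0
    E->D: in-degree(D)=0, level(D)=1, enqueue
    E->F: in-degree(F)=1, level(F)>=1
    E->G: in-degree(G)=0, level(G)=1, enqueue
    E->H: in-degree(H)=0, level(H)=1, enqueue
  process D: level=1
    D->A: in-degree(A)=2, level(A)>=2
    D->B: in-degree(B)=1, level(B)>=2
  process G: level=1
    G->C: in-degree(C)=0, level(C)=2, enqueue
  process H: level=1
    H->A: in-degree(A)=1, level(A)>=2
    H->B: in-degree(B)=0, level(B)=2, enqueue
    H->F: in-degree(F)=0, level(F)=2, enqueue
  process C: level=2
    C->A: in-degree(A)=0, level(A)=3, enqueue
  process B: level=2
  process F: level=2
  process A: level=3
All levels: A:3, B:2, C:2, D:1, E:0, F:2, G:1, H:1
max level = 3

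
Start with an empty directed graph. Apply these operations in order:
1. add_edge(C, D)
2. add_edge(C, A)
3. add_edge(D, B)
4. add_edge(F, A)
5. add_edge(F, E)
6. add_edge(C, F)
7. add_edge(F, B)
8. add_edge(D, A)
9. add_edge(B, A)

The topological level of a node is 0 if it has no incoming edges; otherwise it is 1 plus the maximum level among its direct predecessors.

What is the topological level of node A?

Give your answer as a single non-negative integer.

Answer: 3

Derivation:
Op 1: add_edge(C, D). Edges now: 1
Op 2: add_edge(C, A). Edges now: 2
Op 3: add_edge(D, B). Edges now: 3
Op 4: add_edge(F, A). Edges now: 4
Op 5: add_edge(F, E). Edges now: 5
Op 6: add_edge(C, F). Edges now: 6
Op 7: add_edge(F, B). Edges now: 7
Op 8: add_edge(D, A). Edges now: 8
Op 9: add_edge(B, A). Edges now: 9
Compute levels (Kahn BFS):
  sources (in-degree 0): C
  process C: level=0
    C->A: in-degree(A)=3, level(A)>=1
    C->D: in-degree(D)=0, level(D)=1, enqueue
    C->F: in-degree(F)=0, level(F)=1, enqueue
  process D: level=1
    D->A: in-degree(A)=2, level(A)>=2
    D->B: in-degree(B)=1, level(B)>=2
  process F: level=1
    F->A: in-degree(A)=1, level(A)>=2
    F->B: in-degree(B)=0, level(B)=2, enqueue
    F->E: in-degree(E)=0, level(E)=2, enqueue
  process B: level=2
    B->A: in-degree(A)=0, level(A)=3, enqueue
  process E: level=2
  process A: level=3
All levels: A:3, B:2, C:0, D:1, E:2, F:1
level(A) = 3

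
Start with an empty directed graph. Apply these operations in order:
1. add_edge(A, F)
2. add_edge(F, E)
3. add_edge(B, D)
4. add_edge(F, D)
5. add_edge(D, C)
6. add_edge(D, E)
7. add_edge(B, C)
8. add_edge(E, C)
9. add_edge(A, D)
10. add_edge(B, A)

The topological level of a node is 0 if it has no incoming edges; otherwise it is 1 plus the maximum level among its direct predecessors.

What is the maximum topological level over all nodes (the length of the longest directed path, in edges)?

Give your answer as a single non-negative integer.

Op 1: add_edge(A, F). Edges now: 1
Op 2: add_edge(F, E). Edges now: 2
Op 3: add_edge(B, D). Edges now: 3
Op 4: add_edge(F, D). Edges now: 4
Op 5: add_edge(D, C). Edges now: 5
Op 6: add_edge(D, E). Edges now: 6
Op 7: add_edge(B, C). Edges now: 7
Op 8: add_edge(E, C). Edges now: 8
Op 9: add_edge(A, D). Edges now: 9
Op 10: add_edge(B, A). Edges now: 10
Compute levels (Kahn BFS):
  sources (in-degree 0): B
  process B: level=0
    B->A: in-degree(A)=0, level(A)=1, enqueue
    B->C: in-degree(C)=2, level(C)>=1
    B->D: in-degree(D)=2, level(D)>=1
  process A: level=1
    A->D: in-degree(D)=1, level(D)>=2
    A->F: in-degree(F)=0, level(F)=2, enqueue
  process F: level=2
    F->D: in-degree(D)=0, level(D)=3, enqueue
    F->E: in-degree(E)=1, level(E)>=3
  process D: level=3
    D->C: in-degree(C)=1, level(C)>=4
    D->E: in-degree(E)=0, level(E)=4, enqueue
  process E: level=4
    E->C: in-degree(C)=0, level(C)=5, enqueue
  process C: level=5
All levels: A:1, B:0, C:5, D:3, E:4, F:2
max level = 5

Answer: 5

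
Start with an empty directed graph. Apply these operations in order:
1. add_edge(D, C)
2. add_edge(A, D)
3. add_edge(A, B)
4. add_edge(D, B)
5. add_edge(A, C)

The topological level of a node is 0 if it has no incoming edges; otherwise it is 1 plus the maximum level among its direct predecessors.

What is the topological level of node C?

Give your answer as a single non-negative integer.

Op 1: add_edge(D, C). Edges now: 1
Op 2: add_edge(A, D). Edges now: 2
Op 3: add_edge(A, B). Edges now: 3
Op 4: add_edge(D, B). Edges now: 4
Op 5: add_edge(A, C). Edges now: 5
Compute levels (Kahn BFS):
  sources (in-degree 0): A
  process A: level=0
    A->B: in-degree(B)=1, level(B)>=1
    A->C: in-degree(C)=1, level(C)>=1
    A->D: in-degree(D)=0, level(D)=1, enqueue
  process D: level=1
    D->B: in-degree(B)=0, level(B)=2, enqueue
    D->C: in-degree(C)=0, level(C)=2, enqueue
  process B: level=2
  process C: level=2
All levels: A:0, B:2, C:2, D:1
level(C) = 2

Answer: 2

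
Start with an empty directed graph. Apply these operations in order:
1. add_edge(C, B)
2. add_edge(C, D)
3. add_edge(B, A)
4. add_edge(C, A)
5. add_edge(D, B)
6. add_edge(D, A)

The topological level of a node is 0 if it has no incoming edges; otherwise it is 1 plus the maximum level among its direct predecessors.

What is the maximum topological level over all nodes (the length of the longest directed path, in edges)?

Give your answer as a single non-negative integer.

Answer: 3

Derivation:
Op 1: add_edge(C, B). Edges now: 1
Op 2: add_edge(C, D). Edges now: 2
Op 3: add_edge(B, A). Edges now: 3
Op 4: add_edge(C, A). Edges now: 4
Op 5: add_edge(D, B). Edges now: 5
Op 6: add_edge(D, A). Edges now: 6
Compute levels (Kahn BFS):
  sources (in-degree 0): C
  process C: level=0
    C->A: in-degree(A)=2, level(A)>=1
    C->B: in-degree(B)=1, level(B)>=1
    C->D: in-degree(D)=0, level(D)=1, enqueue
  process D: level=1
    D->A: in-degree(A)=1, level(A)>=2
    D->B: in-degree(B)=0, level(B)=2, enqueue
  process B: level=2
    B->A: in-degree(A)=0, level(A)=3, enqueue
  process A: level=3
All levels: A:3, B:2, C:0, D:1
max level = 3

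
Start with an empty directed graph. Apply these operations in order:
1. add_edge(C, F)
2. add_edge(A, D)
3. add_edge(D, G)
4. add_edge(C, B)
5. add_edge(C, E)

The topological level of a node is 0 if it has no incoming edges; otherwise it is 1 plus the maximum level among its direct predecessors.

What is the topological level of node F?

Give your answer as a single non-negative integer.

Answer: 1

Derivation:
Op 1: add_edge(C, F). Edges now: 1
Op 2: add_edge(A, D). Edges now: 2
Op 3: add_edge(D, G). Edges now: 3
Op 4: add_edge(C, B). Edges now: 4
Op 5: add_edge(C, E). Edges now: 5
Compute levels (Kahn BFS):
  sources (in-degree 0): A, C
  process A: level=0
    A->D: in-degree(D)=0, level(D)=1, enqueue
  process C: level=0
    C->B: in-degree(B)=0, level(B)=1, enqueue
    C->E: in-degree(E)=0, level(E)=1, enqueue
    C->F: in-degree(F)=0, level(F)=1, enqueue
  process D: level=1
    D->G: in-degree(G)=0, level(G)=2, enqueue
  process B: level=1
  process E: level=1
  process F: level=1
  process G: level=2
All levels: A:0, B:1, C:0, D:1, E:1, F:1, G:2
level(F) = 1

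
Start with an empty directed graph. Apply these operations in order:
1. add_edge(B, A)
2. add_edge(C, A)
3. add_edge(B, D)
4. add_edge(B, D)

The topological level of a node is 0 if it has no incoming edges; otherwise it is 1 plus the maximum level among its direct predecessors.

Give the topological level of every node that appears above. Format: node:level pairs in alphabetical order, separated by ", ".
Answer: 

Op 1: add_edge(B, A). Edges now: 1
Op 2: add_edge(C, A). Edges now: 2
Op 3: add_edge(B, D). Edges now: 3
Op 4: add_edge(B, D) (duplicate, no change). Edges now: 3
Compute levels (Kahn BFS):
  sources (in-degree 0): B, C
  process B: level=0
    B->A: in-degree(A)=1, level(A)>=1
    B->D: in-degree(D)=0, level(D)=1, enqueue
  process C: level=0
    C->A: in-degree(A)=0, level(A)=1, enqueue
  process D: level=1
  process A: level=1
All levels: A:1, B:0, C:0, D:1

Answer: A:1, B:0, C:0, D:1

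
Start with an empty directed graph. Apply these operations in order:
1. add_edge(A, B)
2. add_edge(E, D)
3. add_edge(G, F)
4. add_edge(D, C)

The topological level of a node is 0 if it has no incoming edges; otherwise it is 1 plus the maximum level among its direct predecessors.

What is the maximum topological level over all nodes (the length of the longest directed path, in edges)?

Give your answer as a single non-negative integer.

Op 1: add_edge(A, B). Edges now: 1
Op 2: add_edge(E, D). Edges now: 2
Op 3: add_edge(G, F). Edges now: 3
Op 4: add_edge(D, C). Edges now: 4
Compute levels (Kahn BFS):
  sources (in-degree 0): A, E, G
  process A: level=0
    A->B: in-degree(B)=0, level(B)=1, enqueue
  process E: level=0
    E->D: in-degree(D)=0, level(D)=1, enqueue
  process G: level=0
    G->F: in-degree(F)=0, level(F)=1, enqueue
  process B: level=1
  process D: level=1
    D->C: in-degree(C)=0, level(C)=2, enqueue
  process F: level=1
  process C: level=2
All levels: A:0, B:1, C:2, D:1, E:0, F:1, G:0
max level = 2

Answer: 2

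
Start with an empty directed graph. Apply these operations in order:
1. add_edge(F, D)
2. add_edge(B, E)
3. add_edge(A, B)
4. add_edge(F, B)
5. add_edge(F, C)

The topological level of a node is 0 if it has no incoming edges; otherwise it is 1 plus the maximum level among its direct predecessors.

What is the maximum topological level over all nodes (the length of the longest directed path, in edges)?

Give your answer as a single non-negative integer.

Op 1: add_edge(F, D). Edges now: 1
Op 2: add_edge(B, E). Edges now: 2
Op 3: add_edge(A, B). Edges now: 3
Op 4: add_edge(F, B). Edges now: 4
Op 5: add_edge(F, C). Edges now: 5
Compute levels (Kahn BFS):
  sources (in-degree 0): A, F
  process A: level=0
    A->B: in-degree(B)=1, level(B)>=1
  process F: level=0
    F->B: in-degree(B)=0, level(B)=1, enqueue
    F->C: in-degree(C)=0, level(C)=1, enqueue
    F->D: in-degree(D)=0, level(D)=1, enqueue
  process B: level=1
    B->E: in-degree(E)=0, level(E)=2, enqueue
  process C: level=1
  process D: level=1
  process E: level=2
All levels: A:0, B:1, C:1, D:1, E:2, F:0
max level = 2

Answer: 2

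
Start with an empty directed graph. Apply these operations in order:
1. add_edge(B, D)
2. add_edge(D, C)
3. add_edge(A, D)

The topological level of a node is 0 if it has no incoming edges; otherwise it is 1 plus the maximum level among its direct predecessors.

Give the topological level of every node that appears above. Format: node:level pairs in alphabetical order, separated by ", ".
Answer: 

Op 1: add_edge(B, D). Edges now: 1
Op 2: add_edge(D, C). Edges now: 2
Op 3: add_edge(A, D). Edges now: 3
Compute levels (Kahn BFS):
  sources (in-degree 0): A, B
  process A: level=0
    A->D: in-degree(D)=1, level(D)>=1
  process B: level=0
    B->D: in-degree(D)=0, level(D)=1, enqueue
  process D: level=1
    D->C: in-degree(C)=0, level(C)=2, enqueue
  process C: level=2
All levels: A:0, B:0, C:2, D:1

Answer: A:0, B:0, C:2, D:1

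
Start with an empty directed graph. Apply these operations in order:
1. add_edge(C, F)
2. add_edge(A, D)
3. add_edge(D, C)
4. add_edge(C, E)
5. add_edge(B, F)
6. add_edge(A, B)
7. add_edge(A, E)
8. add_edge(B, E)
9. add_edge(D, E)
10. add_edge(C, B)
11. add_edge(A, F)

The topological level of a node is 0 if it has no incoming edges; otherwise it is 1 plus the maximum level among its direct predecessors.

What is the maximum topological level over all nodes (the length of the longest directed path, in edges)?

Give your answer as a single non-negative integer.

Answer: 4

Derivation:
Op 1: add_edge(C, F). Edges now: 1
Op 2: add_edge(A, D). Edges now: 2
Op 3: add_edge(D, C). Edges now: 3
Op 4: add_edge(C, E). Edges now: 4
Op 5: add_edge(B, F). Edges now: 5
Op 6: add_edge(A, B). Edges now: 6
Op 7: add_edge(A, E). Edges now: 7
Op 8: add_edge(B, E). Edges now: 8
Op 9: add_edge(D, E). Edges now: 9
Op 10: add_edge(C, B). Edges now: 10
Op 11: add_edge(A, F). Edges now: 11
Compute levels (Kahn BFS):
  sources (in-degree 0): A
  process A: level=0
    A->B: in-degree(B)=1, level(B)>=1
    A->D: in-degree(D)=0, level(D)=1, enqueue
    A->E: in-degree(E)=3, level(E)>=1
    A->F: in-degree(F)=2, level(F)>=1
  process D: level=1
    D->C: in-degree(C)=0, level(C)=2, enqueue
    D->E: in-degree(E)=2, level(E)>=2
  process C: level=2
    C->B: in-degree(B)=0, level(B)=3, enqueue
    C->E: in-degree(E)=1, level(E)>=3
    C->F: in-degree(F)=1, level(F)>=3
  process B: level=3
    B->E: in-degree(E)=0, level(E)=4, enqueue
    B->F: in-degree(F)=0, level(F)=4, enqueue
  process E: level=4
  process F: level=4
All levels: A:0, B:3, C:2, D:1, E:4, F:4
max level = 4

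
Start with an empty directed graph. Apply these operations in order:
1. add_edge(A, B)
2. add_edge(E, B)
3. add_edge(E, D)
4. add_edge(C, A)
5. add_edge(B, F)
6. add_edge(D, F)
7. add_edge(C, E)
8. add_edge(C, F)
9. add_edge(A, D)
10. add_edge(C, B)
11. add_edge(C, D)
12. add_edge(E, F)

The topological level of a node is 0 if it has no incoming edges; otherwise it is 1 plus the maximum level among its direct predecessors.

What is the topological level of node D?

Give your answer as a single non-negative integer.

Op 1: add_edge(A, B). Edges now: 1
Op 2: add_edge(E, B). Edges now: 2
Op 3: add_edge(E, D). Edges now: 3
Op 4: add_edge(C, A). Edges now: 4
Op 5: add_edge(B, F). Edges now: 5
Op 6: add_edge(D, F). Edges now: 6
Op 7: add_edge(C, E). Edges now: 7
Op 8: add_edge(C, F). Edges now: 8
Op 9: add_edge(A, D). Edges now: 9
Op 10: add_edge(C, B). Edges now: 10
Op 11: add_edge(C, D). Edges now: 11
Op 12: add_edge(E, F). Edges now: 12
Compute levels (Kahn BFS):
  sources (in-degree 0): C
  process C: level=0
    C->A: in-degree(A)=0, level(A)=1, enqueue
    C->B: in-degree(B)=2, level(B)>=1
    C->D: in-degree(D)=2, level(D)>=1
    C->E: in-degree(E)=0, level(E)=1, enqueue
    C->F: in-degree(F)=3, level(F)>=1
  process A: level=1
    A->B: in-degree(B)=1, level(B)>=2
    A->D: in-degree(D)=1, level(D)>=2
  process E: level=1
    E->B: in-degree(B)=0, level(B)=2, enqueue
    E->D: in-degree(D)=0, level(D)=2, enqueue
    E->F: in-degree(F)=2, level(F)>=2
  process B: level=2
    B->F: in-degree(F)=1, level(F)>=3
  process D: level=2
    D->F: in-degree(F)=0, level(F)=3, enqueue
  process F: level=3
All levels: A:1, B:2, C:0, D:2, E:1, F:3
level(D) = 2

Answer: 2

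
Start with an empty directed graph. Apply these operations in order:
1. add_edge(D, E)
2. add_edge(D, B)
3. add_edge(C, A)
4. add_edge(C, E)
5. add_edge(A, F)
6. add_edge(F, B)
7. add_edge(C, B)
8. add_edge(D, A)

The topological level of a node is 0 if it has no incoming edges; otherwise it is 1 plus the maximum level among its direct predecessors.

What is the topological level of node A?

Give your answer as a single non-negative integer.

Op 1: add_edge(D, E). Edges now: 1
Op 2: add_edge(D, B). Edges now: 2
Op 3: add_edge(C, A). Edges now: 3
Op 4: add_edge(C, E). Edges now: 4
Op 5: add_edge(A, F). Edges now: 5
Op 6: add_edge(F, B). Edges now: 6
Op 7: add_edge(C, B). Edges now: 7
Op 8: add_edge(D, A). Edges now: 8
Compute levels (Kahn BFS):
  sources (in-degree 0): C, D
  process C: level=0
    C->A: in-degree(A)=1, level(A)>=1
    C->B: in-degree(B)=2, level(B)>=1
    C->E: in-degree(E)=1, level(E)>=1
  process D: level=0
    D->A: in-degree(A)=0, level(A)=1, enqueue
    D->B: in-degree(B)=1, level(B)>=1
    D->E: in-degree(E)=0, level(E)=1, enqueue
  process A: level=1
    A->F: in-degree(F)=0, level(F)=2, enqueue
  process E: level=1
  process F: level=2
    F->B: in-degree(B)=0, level(B)=3, enqueue
  process B: level=3
All levels: A:1, B:3, C:0, D:0, E:1, F:2
level(A) = 1

Answer: 1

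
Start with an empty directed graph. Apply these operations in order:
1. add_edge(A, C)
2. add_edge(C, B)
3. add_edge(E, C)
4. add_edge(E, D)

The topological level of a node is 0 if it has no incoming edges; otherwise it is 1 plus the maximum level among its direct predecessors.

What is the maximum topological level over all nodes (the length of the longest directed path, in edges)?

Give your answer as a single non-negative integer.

Op 1: add_edge(A, C). Edges now: 1
Op 2: add_edge(C, B). Edges now: 2
Op 3: add_edge(E, C). Edges now: 3
Op 4: add_edge(E, D). Edges now: 4
Compute levels (Kahn BFS):
  sources (in-degree 0): A, E
  process A: level=0
    A->C: in-degree(C)=1, level(C)>=1
  process E: level=0
    E->C: in-degree(C)=0, level(C)=1, enqueue
    E->D: in-degree(D)=0, level(D)=1, enqueue
  process C: level=1
    C->B: in-degree(B)=0, level(B)=2, enqueue
  process D: level=1
  process B: level=2
All levels: A:0, B:2, C:1, D:1, E:0
max level = 2

Answer: 2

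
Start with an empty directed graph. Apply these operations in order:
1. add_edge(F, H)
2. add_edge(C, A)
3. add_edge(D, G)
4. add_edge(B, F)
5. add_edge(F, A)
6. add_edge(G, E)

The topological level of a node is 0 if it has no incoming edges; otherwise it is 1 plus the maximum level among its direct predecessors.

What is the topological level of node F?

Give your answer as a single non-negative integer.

Op 1: add_edge(F, H). Edges now: 1
Op 2: add_edge(C, A). Edges now: 2
Op 3: add_edge(D, G). Edges now: 3
Op 4: add_edge(B, F). Edges now: 4
Op 5: add_edge(F, A). Edges now: 5
Op 6: add_edge(G, E). Edges now: 6
Compute levels (Kahn BFS):
  sources (in-degree 0): B, C, D
  process B: level=0
    B->F: in-degree(F)=0, level(F)=1, enqueue
  process C: level=0
    C->A: in-degree(A)=1, level(A)>=1
  process D: level=0
    D->G: in-degree(G)=0, level(G)=1, enqueue
  process F: level=1
    F->A: in-degree(A)=0, level(A)=2, enqueue
    F->H: in-degree(H)=0, level(H)=2, enqueue
  process G: level=1
    G->E: in-degree(E)=0, level(E)=2, enqueue
  process A: level=2
  process H: level=2
  process E: level=2
All levels: A:2, B:0, C:0, D:0, E:2, F:1, G:1, H:2
level(F) = 1

Answer: 1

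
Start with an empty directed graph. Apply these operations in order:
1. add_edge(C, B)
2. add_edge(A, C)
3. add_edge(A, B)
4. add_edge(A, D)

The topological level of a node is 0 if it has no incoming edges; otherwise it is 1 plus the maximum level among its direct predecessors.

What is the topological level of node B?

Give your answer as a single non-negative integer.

Op 1: add_edge(C, B). Edges now: 1
Op 2: add_edge(A, C). Edges now: 2
Op 3: add_edge(A, B). Edges now: 3
Op 4: add_edge(A, D). Edges now: 4
Compute levels (Kahn BFS):
  sources (in-degree 0): A
  process A: level=0
    A->B: in-degree(B)=1, level(B)>=1
    A->C: in-degree(C)=0, level(C)=1, enqueue
    A->D: in-degree(D)=0, level(D)=1, enqueue
  process C: level=1
    C->B: in-degree(B)=0, level(B)=2, enqueue
  process D: level=1
  process B: level=2
All levels: A:0, B:2, C:1, D:1
level(B) = 2

Answer: 2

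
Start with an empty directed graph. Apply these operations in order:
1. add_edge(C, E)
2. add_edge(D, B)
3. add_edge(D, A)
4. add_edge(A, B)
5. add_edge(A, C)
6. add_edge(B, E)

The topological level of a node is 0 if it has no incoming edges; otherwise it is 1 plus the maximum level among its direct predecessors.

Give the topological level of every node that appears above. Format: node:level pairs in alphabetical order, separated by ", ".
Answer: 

Op 1: add_edge(C, E). Edges now: 1
Op 2: add_edge(D, B). Edges now: 2
Op 3: add_edge(D, A). Edges now: 3
Op 4: add_edge(A, B). Edges now: 4
Op 5: add_edge(A, C). Edges now: 5
Op 6: add_edge(B, E). Edges now: 6
Compute levels (Kahn BFS):
  sources (in-degree 0): D
  process D: level=0
    D->A: in-degree(A)=0, level(A)=1, enqueue
    D->B: in-degree(B)=1, level(B)>=1
  process A: level=1
    A->B: in-degree(B)=0, level(B)=2, enqueue
    A->C: in-degree(C)=0, level(C)=2, enqueue
  process B: level=2
    B->E: in-degree(E)=1, level(E)>=3
  process C: level=2
    C->E: in-degree(E)=0, level(E)=3, enqueue
  process E: level=3
All levels: A:1, B:2, C:2, D:0, E:3

Answer: A:1, B:2, C:2, D:0, E:3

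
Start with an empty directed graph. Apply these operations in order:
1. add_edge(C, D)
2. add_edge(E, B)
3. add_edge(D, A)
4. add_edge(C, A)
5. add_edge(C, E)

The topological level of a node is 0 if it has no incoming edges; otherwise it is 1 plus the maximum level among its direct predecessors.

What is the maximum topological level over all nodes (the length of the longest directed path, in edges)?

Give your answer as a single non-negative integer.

Answer: 2

Derivation:
Op 1: add_edge(C, D). Edges now: 1
Op 2: add_edge(E, B). Edges now: 2
Op 3: add_edge(D, A). Edges now: 3
Op 4: add_edge(C, A). Edges now: 4
Op 5: add_edge(C, E). Edges now: 5
Compute levels (Kahn BFS):
  sources (in-degree 0): C
  process C: level=0
    C->A: in-degree(A)=1, level(A)>=1
    C->D: in-degree(D)=0, level(D)=1, enqueue
    C->E: in-degree(E)=0, level(E)=1, enqueue
  process D: level=1
    D->A: in-degree(A)=0, level(A)=2, enqueue
  process E: level=1
    E->B: in-degree(B)=0, level(B)=2, enqueue
  process A: level=2
  process B: level=2
All levels: A:2, B:2, C:0, D:1, E:1
max level = 2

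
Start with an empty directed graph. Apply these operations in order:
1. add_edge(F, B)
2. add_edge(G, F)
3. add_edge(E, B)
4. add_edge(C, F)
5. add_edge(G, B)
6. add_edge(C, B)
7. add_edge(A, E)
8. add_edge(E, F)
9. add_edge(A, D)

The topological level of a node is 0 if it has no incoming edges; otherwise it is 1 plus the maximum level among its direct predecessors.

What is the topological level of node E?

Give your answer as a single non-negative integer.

Answer: 1

Derivation:
Op 1: add_edge(F, B). Edges now: 1
Op 2: add_edge(G, F). Edges now: 2
Op 3: add_edge(E, B). Edges now: 3
Op 4: add_edge(C, F). Edges now: 4
Op 5: add_edge(G, B). Edges now: 5
Op 6: add_edge(C, B). Edges now: 6
Op 7: add_edge(A, E). Edges now: 7
Op 8: add_edge(E, F). Edges now: 8
Op 9: add_edge(A, D). Edges now: 9
Compute levels (Kahn BFS):
  sources (in-degree 0): A, C, G
  process A: level=0
    A->D: in-degree(D)=0, level(D)=1, enqueue
    A->E: in-degree(E)=0, level(E)=1, enqueue
  process C: level=0
    C->B: in-degree(B)=3, level(B)>=1
    C->F: in-degree(F)=2, level(F)>=1
  process G: level=0
    G->B: in-degree(B)=2, level(B)>=1
    G->F: in-degree(F)=1, level(F)>=1
  process D: level=1
  process E: level=1
    E->B: in-degree(B)=1, level(B)>=2
    E->F: in-degree(F)=0, level(F)=2, enqueue
  process F: level=2
    F->B: in-degree(B)=0, level(B)=3, enqueue
  process B: level=3
All levels: A:0, B:3, C:0, D:1, E:1, F:2, G:0
level(E) = 1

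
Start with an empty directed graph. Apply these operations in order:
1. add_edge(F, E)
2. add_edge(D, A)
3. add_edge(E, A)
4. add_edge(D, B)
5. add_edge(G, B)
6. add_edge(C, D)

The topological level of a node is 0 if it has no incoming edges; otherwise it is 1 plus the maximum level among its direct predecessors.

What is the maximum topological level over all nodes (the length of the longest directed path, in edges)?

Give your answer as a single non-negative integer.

Answer: 2

Derivation:
Op 1: add_edge(F, E). Edges now: 1
Op 2: add_edge(D, A). Edges now: 2
Op 3: add_edge(E, A). Edges now: 3
Op 4: add_edge(D, B). Edges now: 4
Op 5: add_edge(G, B). Edges now: 5
Op 6: add_edge(C, D). Edges now: 6
Compute levels (Kahn BFS):
  sources (in-degree 0): C, F, G
  process C: level=0
    C->D: in-degree(D)=0, level(D)=1, enqueue
  process F: level=0
    F->E: in-degree(E)=0, level(E)=1, enqueue
  process G: level=0
    G->B: in-degree(B)=1, level(B)>=1
  process D: level=1
    D->A: in-degree(A)=1, level(A)>=2
    D->B: in-degree(B)=0, level(B)=2, enqueue
  process E: level=1
    E->A: in-degree(A)=0, level(A)=2, enqueue
  process B: level=2
  process A: level=2
All levels: A:2, B:2, C:0, D:1, E:1, F:0, G:0
max level = 2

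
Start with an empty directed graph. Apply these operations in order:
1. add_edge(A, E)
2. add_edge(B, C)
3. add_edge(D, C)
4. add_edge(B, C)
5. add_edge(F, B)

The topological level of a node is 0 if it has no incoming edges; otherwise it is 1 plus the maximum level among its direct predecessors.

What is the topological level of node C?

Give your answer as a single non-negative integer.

Answer: 2

Derivation:
Op 1: add_edge(A, E). Edges now: 1
Op 2: add_edge(B, C). Edges now: 2
Op 3: add_edge(D, C). Edges now: 3
Op 4: add_edge(B, C) (duplicate, no change). Edges now: 3
Op 5: add_edge(F, B). Edges now: 4
Compute levels (Kahn BFS):
  sources (in-degree 0): A, D, F
  process A: level=0
    A->E: in-degree(E)=0, level(E)=1, enqueue
  process D: level=0
    D->C: in-degree(C)=1, level(C)>=1
  process F: level=0
    F->B: in-degree(B)=0, level(B)=1, enqueue
  process E: level=1
  process B: level=1
    B->C: in-degree(C)=0, level(C)=2, enqueue
  process C: level=2
All levels: A:0, B:1, C:2, D:0, E:1, F:0
level(C) = 2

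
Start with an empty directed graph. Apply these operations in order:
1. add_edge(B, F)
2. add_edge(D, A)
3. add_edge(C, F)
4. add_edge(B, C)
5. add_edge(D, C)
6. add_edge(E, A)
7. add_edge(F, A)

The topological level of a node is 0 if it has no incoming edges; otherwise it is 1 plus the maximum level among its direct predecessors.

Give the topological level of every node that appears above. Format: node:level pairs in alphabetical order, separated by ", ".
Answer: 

Answer: A:3, B:0, C:1, D:0, E:0, F:2

Derivation:
Op 1: add_edge(B, F). Edges now: 1
Op 2: add_edge(D, A). Edges now: 2
Op 3: add_edge(C, F). Edges now: 3
Op 4: add_edge(B, C). Edges now: 4
Op 5: add_edge(D, C). Edges now: 5
Op 6: add_edge(E, A). Edges now: 6
Op 7: add_edge(F, A). Edges now: 7
Compute levels (Kahn BFS):
  sources (in-degree 0): B, D, E
  process B: level=0
    B->C: in-degree(C)=1, level(C)>=1
    B->F: in-degree(F)=1, level(F)>=1
  process D: level=0
    D->A: in-degree(A)=2, level(A)>=1
    D->C: in-degree(C)=0, level(C)=1, enqueue
  process E: level=0
    E->A: in-degree(A)=1, level(A)>=1
  process C: level=1
    C->F: in-degree(F)=0, level(F)=2, enqueue
  process F: level=2
    F->A: in-degree(A)=0, level(A)=3, enqueue
  process A: level=3
All levels: A:3, B:0, C:1, D:0, E:0, F:2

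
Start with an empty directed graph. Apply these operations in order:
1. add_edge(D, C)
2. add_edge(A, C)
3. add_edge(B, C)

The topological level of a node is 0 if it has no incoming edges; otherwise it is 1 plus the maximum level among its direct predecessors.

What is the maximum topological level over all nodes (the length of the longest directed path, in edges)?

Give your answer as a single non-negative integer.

Op 1: add_edge(D, C). Edges now: 1
Op 2: add_edge(A, C). Edges now: 2
Op 3: add_edge(B, C). Edges now: 3
Compute levels (Kahn BFS):
  sources (in-degree 0): A, B, D
  process A: level=0
    A->C: in-degree(C)=2, level(C)>=1
  process B: level=0
    B->C: in-degree(C)=1, level(C)>=1
  process D: level=0
    D->C: in-degree(C)=0, level(C)=1, enqueue
  process C: level=1
All levels: A:0, B:0, C:1, D:0
max level = 1

Answer: 1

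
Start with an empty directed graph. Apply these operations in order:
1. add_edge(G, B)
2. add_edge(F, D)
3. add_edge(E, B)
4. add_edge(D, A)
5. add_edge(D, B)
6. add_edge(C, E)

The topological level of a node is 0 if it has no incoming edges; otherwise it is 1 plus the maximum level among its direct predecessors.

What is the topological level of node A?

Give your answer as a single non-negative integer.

Op 1: add_edge(G, B). Edges now: 1
Op 2: add_edge(F, D). Edges now: 2
Op 3: add_edge(E, B). Edges now: 3
Op 4: add_edge(D, A). Edges now: 4
Op 5: add_edge(D, B). Edges now: 5
Op 6: add_edge(C, E). Edges now: 6
Compute levels (Kahn BFS):
  sources (in-degree 0): C, F, G
  process C: level=0
    C->E: in-degree(E)=0, level(E)=1, enqueue
  process F: level=0
    F->D: in-degree(D)=0, level(D)=1, enqueue
  process G: level=0
    G->B: in-degree(B)=2, level(B)>=1
  process E: level=1
    E->B: in-degree(B)=1, level(B)>=2
  process D: level=1
    D->A: in-degree(A)=0, level(A)=2, enqueue
    D->B: in-degree(B)=0, level(B)=2, enqueue
  process A: level=2
  process B: level=2
All levels: A:2, B:2, C:0, D:1, E:1, F:0, G:0
level(A) = 2

Answer: 2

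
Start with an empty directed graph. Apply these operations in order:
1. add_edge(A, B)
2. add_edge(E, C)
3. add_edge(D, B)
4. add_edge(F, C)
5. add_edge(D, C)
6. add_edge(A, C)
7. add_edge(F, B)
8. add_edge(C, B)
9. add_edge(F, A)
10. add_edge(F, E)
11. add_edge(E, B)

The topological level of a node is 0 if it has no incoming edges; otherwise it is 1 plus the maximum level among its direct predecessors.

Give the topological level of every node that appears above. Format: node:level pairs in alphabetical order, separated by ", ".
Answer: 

Answer: A:1, B:3, C:2, D:0, E:1, F:0

Derivation:
Op 1: add_edge(A, B). Edges now: 1
Op 2: add_edge(E, C). Edges now: 2
Op 3: add_edge(D, B). Edges now: 3
Op 4: add_edge(F, C). Edges now: 4
Op 5: add_edge(D, C). Edges now: 5
Op 6: add_edge(A, C). Edges now: 6
Op 7: add_edge(F, B). Edges now: 7
Op 8: add_edge(C, B). Edges now: 8
Op 9: add_edge(F, A). Edges now: 9
Op 10: add_edge(F, E). Edges now: 10
Op 11: add_edge(E, B). Edges now: 11
Compute levels (Kahn BFS):
  sources (in-degree 0): D, F
  process D: level=0
    D->B: in-degree(B)=4, level(B)>=1
    D->C: in-degree(C)=3, level(C)>=1
  process F: level=0
    F->A: in-degree(A)=0, level(A)=1, enqueue
    F->B: in-degree(B)=3, level(B)>=1
    F->C: in-degree(C)=2, level(C)>=1
    F->E: in-degree(E)=0, level(E)=1, enqueue
  process A: level=1
    A->B: in-degree(B)=2, level(B)>=2
    A->C: in-degree(C)=1, level(C)>=2
  process E: level=1
    E->B: in-degree(B)=1, level(B)>=2
    E->C: in-degree(C)=0, level(C)=2, enqueue
  process C: level=2
    C->B: in-degree(B)=0, level(B)=3, enqueue
  process B: level=3
All levels: A:1, B:3, C:2, D:0, E:1, F:0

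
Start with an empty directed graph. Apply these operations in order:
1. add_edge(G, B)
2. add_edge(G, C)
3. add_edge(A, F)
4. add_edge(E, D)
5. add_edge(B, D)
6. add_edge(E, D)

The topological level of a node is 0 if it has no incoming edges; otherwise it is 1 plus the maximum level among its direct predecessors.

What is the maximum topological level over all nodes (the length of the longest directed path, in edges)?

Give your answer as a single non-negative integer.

Op 1: add_edge(G, B). Edges now: 1
Op 2: add_edge(G, C). Edges now: 2
Op 3: add_edge(A, F). Edges now: 3
Op 4: add_edge(E, D). Edges now: 4
Op 5: add_edge(B, D). Edges now: 5
Op 6: add_edge(E, D) (duplicate, no change). Edges now: 5
Compute levels (Kahn BFS):
  sources (in-degree 0): A, E, G
  process A: level=0
    A->F: in-degree(F)=0, level(F)=1, enqueue
  process E: level=0
    E->D: in-degree(D)=1, level(D)>=1
  process G: level=0
    G->B: in-degree(B)=0, level(B)=1, enqueue
    G->C: in-degree(C)=0, level(C)=1, enqueue
  process F: level=1
  process B: level=1
    B->D: in-degree(D)=0, level(D)=2, enqueue
  process C: level=1
  process D: level=2
All levels: A:0, B:1, C:1, D:2, E:0, F:1, G:0
max level = 2

Answer: 2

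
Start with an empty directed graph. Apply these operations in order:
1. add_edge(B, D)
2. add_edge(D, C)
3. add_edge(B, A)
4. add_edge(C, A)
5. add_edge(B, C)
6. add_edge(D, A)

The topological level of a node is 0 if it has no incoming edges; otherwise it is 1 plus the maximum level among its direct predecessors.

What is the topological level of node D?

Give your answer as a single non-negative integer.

Op 1: add_edge(B, D). Edges now: 1
Op 2: add_edge(D, C). Edges now: 2
Op 3: add_edge(B, A). Edges now: 3
Op 4: add_edge(C, A). Edges now: 4
Op 5: add_edge(B, C). Edges now: 5
Op 6: add_edge(D, A). Edges now: 6
Compute levels (Kahn BFS):
  sources (in-degree 0): B
  process B: level=0
    B->A: in-degree(A)=2, level(A)>=1
    B->C: in-degree(C)=1, level(C)>=1
    B->D: in-degree(D)=0, level(D)=1, enqueue
  process D: level=1
    D->A: in-degree(A)=1, level(A)>=2
    D->C: in-degree(C)=0, level(C)=2, enqueue
  process C: level=2
    C->A: in-degree(A)=0, level(A)=3, enqueue
  process A: level=3
All levels: A:3, B:0, C:2, D:1
level(D) = 1

Answer: 1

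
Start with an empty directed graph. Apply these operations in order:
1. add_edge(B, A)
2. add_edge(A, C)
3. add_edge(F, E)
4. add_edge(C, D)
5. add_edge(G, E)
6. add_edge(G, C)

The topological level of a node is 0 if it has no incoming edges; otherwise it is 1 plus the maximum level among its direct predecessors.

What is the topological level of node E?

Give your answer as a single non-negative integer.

Answer: 1

Derivation:
Op 1: add_edge(B, A). Edges now: 1
Op 2: add_edge(A, C). Edges now: 2
Op 3: add_edge(F, E). Edges now: 3
Op 4: add_edge(C, D). Edges now: 4
Op 5: add_edge(G, E). Edges now: 5
Op 6: add_edge(G, C). Edges now: 6
Compute levels (Kahn BFS):
  sources (in-degree 0): B, F, G
  process B: level=0
    B->A: in-degree(A)=0, level(A)=1, enqueue
  process F: level=0
    F->E: in-degree(E)=1, level(E)>=1
  process G: level=0
    G->C: in-degree(C)=1, level(C)>=1
    G->E: in-degree(E)=0, level(E)=1, enqueue
  process A: level=1
    A->C: in-degree(C)=0, level(C)=2, enqueue
  process E: level=1
  process C: level=2
    C->D: in-degree(D)=0, level(D)=3, enqueue
  process D: level=3
All levels: A:1, B:0, C:2, D:3, E:1, F:0, G:0
level(E) = 1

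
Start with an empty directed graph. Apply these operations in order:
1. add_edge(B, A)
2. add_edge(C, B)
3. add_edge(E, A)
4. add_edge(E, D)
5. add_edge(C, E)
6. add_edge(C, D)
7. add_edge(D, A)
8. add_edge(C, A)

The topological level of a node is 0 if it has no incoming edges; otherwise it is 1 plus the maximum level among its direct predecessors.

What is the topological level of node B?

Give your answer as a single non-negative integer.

Answer: 1

Derivation:
Op 1: add_edge(B, A). Edges now: 1
Op 2: add_edge(C, B). Edges now: 2
Op 3: add_edge(E, A). Edges now: 3
Op 4: add_edge(E, D). Edges now: 4
Op 5: add_edge(C, E). Edges now: 5
Op 6: add_edge(C, D). Edges now: 6
Op 7: add_edge(D, A). Edges now: 7
Op 8: add_edge(C, A). Edges now: 8
Compute levels (Kahn BFS):
  sources (in-degree 0): C
  process C: level=0
    C->A: in-degree(A)=3, level(A)>=1
    C->B: in-degree(B)=0, level(B)=1, enqueue
    C->D: in-degree(D)=1, level(D)>=1
    C->E: in-degree(E)=0, level(E)=1, enqueue
  process B: level=1
    B->A: in-degree(A)=2, level(A)>=2
  process E: level=1
    E->A: in-degree(A)=1, level(A)>=2
    E->D: in-degree(D)=0, level(D)=2, enqueue
  process D: level=2
    D->A: in-degree(A)=0, level(A)=3, enqueue
  process A: level=3
All levels: A:3, B:1, C:0, D:2, E:1
level(B) = 1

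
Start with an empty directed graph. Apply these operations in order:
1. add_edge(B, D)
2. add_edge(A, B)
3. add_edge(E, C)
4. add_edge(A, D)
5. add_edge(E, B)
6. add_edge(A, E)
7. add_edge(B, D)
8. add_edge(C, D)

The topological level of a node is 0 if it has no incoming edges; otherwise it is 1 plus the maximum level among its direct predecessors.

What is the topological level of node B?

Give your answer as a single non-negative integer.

Answer: 2

Derivation:
Op 1: add_edge(B, D). Edges now: 1
Op 2: add_edge(A, B). Edges now: 2
Op 3: add_edge(E, C). Edges now: 3
Op 4: add_edge(A, D). Edges now: 4
Op 5: add_edge(E, B). Edges now: 5
Op 6: add_edge(A, E). Edges now: 6
Op 7: add_edge(B, D) (duplicate, no change). Edges now: 6
Op 8: add_edge(C, D). Edges now: 7
Compute levels (Kahn BFS):
  sources (in-degree 0): A
  process A: level=0
    A->B: in-degree(B)=1, level(B)>=1
    A->D: in-degree(D)=2, level(D)>=1
    A->E: in-degree(E)=0, level(E)=1, enqueue
  process E: level=1
    E->B: in-degree(B)=0, level(B)=2, enqueue
    E->C: in-degree(C)=0, level(C)=2, enqueue
  process B: level=2
    B->D: in-degree(D)=1, level(D)>=3
  process C: level=2
    C->D: in-degree(D)=0, level(D)=3, enqueue
  process D: level=3
All levels: A:0, B:2, C:2, D:3, E:1
level(B) = 2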